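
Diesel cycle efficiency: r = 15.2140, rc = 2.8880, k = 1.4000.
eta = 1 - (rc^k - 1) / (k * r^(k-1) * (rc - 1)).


r^(k-1) = 2.9710
rc^k = 4.4140
eta = 0.5652 = 56.5249%

56.5249%


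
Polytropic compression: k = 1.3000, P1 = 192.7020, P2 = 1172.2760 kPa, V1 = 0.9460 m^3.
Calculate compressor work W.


(k-1)/k = 0.2308
(P2/P1)^exp = 1.5169
W = 4.3333 * 192.7020 * 0.9460 * (1.5169 - 1) = 408.3230 kJ

408.3230 kJ


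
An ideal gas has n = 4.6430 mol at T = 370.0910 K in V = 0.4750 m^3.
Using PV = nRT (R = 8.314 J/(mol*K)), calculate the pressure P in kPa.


P = nRT/V = 4.6430 * 8.314 * 370.0910 / 0.4750
= 14286.2165 / 0.4750 = 30076.2453 Pa = 30.0762 kPa

30.0762 kPa


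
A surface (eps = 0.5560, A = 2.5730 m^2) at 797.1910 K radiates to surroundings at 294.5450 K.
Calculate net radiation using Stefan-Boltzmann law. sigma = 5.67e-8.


T^4 = 4.0388e+11
Tsurr^4 = 7.5267e+09
Q = 0.5560 * 5.67e-8 * 2.5730 * 3.9635e+11 = 32149.7222 W

32149.7222 W


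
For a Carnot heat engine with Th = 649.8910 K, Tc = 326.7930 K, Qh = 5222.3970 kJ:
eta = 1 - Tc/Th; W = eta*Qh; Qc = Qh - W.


eta = 1 - 326.7930/649.8910 = 0.4972
W = 0.4972 * 5222.3970 = 2596.3524 kJ
Qc = 5222.3970 - 2596.3524 = 2626.0446 kJ

eta = 49.7157%, W = 2596.3524 kJ, Qc = 2626.0446 kJ


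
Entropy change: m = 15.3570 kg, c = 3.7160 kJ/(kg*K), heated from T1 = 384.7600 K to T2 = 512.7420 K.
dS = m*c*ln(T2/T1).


T2/T1 = 1.3326
ln(T2/T1) = 0.2872
dS = 15.3570 * 3.7160 * 0.2872 = 16.3869 kJ/K

16.3869 kJ/K


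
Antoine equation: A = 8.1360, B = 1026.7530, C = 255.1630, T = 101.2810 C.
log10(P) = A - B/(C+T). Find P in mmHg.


C+T = 356.4440
B/(C+T) = 2.8805
log10(P) = 8.1360 - 2.8805 = 5.2555
P = 10^5.2555 = 180075.6327 mmHg

180075.6327 mmHg


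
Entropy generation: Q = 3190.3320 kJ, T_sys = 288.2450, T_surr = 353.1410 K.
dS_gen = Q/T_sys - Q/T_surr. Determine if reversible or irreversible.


dS_sys = 3190.3320/288.2450 = 11.0681 kJ/K
dS_surr = -3190.3320/353.1410 = -9.0342 kJ/K
dS_gen = 11.0681 - 9.0342 = 2.0340 kJ/K (irreversible)

dS_gen = 2.0340 kJ/K, irreversible


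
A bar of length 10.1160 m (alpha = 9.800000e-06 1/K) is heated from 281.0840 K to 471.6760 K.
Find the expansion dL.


dT = 190.5920 K
dL = 9.800000e-06 * 10.1160 * 190.5920 = 0.018895 m
L_final = 10.134895 m

dL = 0.018895 m


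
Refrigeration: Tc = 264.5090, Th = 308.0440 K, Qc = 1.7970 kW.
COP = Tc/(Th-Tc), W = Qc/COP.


COP = 264.5090 / 43.5350 = 6.0758
W = 1.7970 / 6.0758 = 0.2958 kW

COP = 6.0758, W = 0.2958 kW


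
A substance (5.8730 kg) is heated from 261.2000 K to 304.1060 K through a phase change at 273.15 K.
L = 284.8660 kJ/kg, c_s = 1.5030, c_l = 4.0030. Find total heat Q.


Q1 (sensible, solid) = 5.8730 * 1.5030 * 11.9500 = 105.4841 kJ
Q2 (latent) = 5.8730 * 284.8660 = 1673.0180 kJ
Q3 (sensible, liquid) = 5.8730 * 4.0030 * 30.9560 = 727.7638 kJ
Q_total = 2506.2659 kJ

2506.2659 kJ


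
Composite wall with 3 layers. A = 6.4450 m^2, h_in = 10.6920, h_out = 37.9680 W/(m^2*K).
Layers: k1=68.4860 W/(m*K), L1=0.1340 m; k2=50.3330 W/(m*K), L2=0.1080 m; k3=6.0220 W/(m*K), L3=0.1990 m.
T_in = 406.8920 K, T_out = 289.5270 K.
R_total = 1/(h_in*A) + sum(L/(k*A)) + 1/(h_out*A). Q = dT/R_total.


R_conv_in = 1/(10.6920*6.4450) = 0.0145
R_1 = 0.1340/(68.4860*6.4450) = 0.0003
R_2 = 0.1080/(50.3330*6.4450) = 0.0003
R_3 = 0.1990/(6.0220*6.4450) = 0.0051
R_conv_out = 1/(37.9680*6.4450) = 0.0041
R_total = 0.0244 K/W
Q = 117.3650 / 0.0244 = 4817.5264 W

R_total = 0.0244 K/W, Q = 4817.5264 W


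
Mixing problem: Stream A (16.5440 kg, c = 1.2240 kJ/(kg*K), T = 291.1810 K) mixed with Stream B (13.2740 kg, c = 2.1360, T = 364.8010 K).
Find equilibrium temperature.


num = 16239.6724
den = 48.6031
Tf = 334.1282 K

334.1282 K


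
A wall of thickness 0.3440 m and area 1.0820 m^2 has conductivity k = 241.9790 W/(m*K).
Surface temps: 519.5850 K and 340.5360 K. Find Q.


dT = 179.0490 K
Q = 241.9790 * 1.0820 * 179.0490 / 0.3440 = 136275.6919 W

136275.6919 W


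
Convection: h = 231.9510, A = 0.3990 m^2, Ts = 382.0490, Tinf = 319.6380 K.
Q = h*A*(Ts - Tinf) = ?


dT = 62.4110 K
Q = 231.9510 * 0.3990 * 62.4110 = 5776.0413 W

5776.0413 W


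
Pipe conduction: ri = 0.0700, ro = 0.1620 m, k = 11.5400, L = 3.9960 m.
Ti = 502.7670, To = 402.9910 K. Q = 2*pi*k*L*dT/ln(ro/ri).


dT = 99.7760 K
ln(ro/ri) = 0.8391
Q = 2*pi*11.5400*3.9960*99.7760 / 0.8391 = 34452.6759 W

34452.6759 W


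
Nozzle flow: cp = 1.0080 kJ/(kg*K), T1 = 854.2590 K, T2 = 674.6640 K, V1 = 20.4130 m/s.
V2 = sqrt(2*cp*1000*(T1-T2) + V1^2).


dT = 179.5950 K
2*cp*1000*dT = 362063.5200
V1^2 = 416.6906
V2 = sqrt(362480.2106) = 602.0633 m/s

602.0633 m/s


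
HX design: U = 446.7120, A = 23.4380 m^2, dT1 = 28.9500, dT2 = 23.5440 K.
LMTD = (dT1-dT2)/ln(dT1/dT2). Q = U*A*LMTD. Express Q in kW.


LMTD = 26.1539 K
Q = 446.7120 * 23.4380 * 26.1539 = 273832.7760 W = 273.8328 kW

273.8328 kW


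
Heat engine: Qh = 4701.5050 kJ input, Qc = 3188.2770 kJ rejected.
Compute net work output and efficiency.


W = 4701.5050 - 3188.2770 = 1513.2280 kJ
eta = 1513.2280 / 4701.5050 = 0.3219 = 32.1860%

W = 1513.2280 kJ, eta = 32.1860%


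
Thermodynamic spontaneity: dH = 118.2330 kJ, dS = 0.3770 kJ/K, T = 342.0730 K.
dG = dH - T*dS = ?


T*dS = 342.0730 * 0.3770 = 128.9615 kJ
dG = 118.2330 - 128.9615 = -10.7285 kJ (spontaneous)

dG = -10.7285 kJ, spontaneous


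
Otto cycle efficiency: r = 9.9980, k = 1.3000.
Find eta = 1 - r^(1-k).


r^(k-1) = 1.9951
eta = 1 - 1/1.9951 = 0.4988 = 49.8783%

49.8783%


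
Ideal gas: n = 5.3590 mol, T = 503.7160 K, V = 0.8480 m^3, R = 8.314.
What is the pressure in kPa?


P = nRT/V = 5.3590 * 8.314 * 503.7160 / 0.8480
= 22442.9284 / 0.8480 = 26465.7174 Pa = 26.4657 kPa

26.4657 kPa


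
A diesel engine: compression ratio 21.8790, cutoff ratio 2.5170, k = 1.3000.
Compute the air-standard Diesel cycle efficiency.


r^(k-1) = 2.5235
rc^k = 3.3201
eta = 0.5338 = 53.3808%

53.3808%


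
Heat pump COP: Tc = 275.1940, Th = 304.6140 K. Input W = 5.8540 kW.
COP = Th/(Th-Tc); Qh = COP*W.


COP = 304.6140 / 29.4200 = 10.3540
Qh = 10.3540 * 5.8540 = 60.6122 kW

COP = 10.3540, Qh = 60.6122 kW


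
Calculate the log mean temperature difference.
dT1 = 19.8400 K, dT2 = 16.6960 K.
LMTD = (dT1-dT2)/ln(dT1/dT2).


dT1/dT2 = 1.1883
ln(dT1/dT2) = 0.1725
LMTD = 3.1440 / 0.1725 = 18.2228 K

18.2228 K


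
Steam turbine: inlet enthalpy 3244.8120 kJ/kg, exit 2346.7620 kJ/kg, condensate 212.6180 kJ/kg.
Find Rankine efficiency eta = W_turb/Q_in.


W = 898.0500 kJ/kg
Q_in = 3032.1940 kJ/kg
eta = 0.2962 = 29.6172%

eta = 29.6172%


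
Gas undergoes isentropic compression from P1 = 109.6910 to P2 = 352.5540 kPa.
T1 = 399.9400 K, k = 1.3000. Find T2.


(k-1)/k = 0.2308
(P2/P1)^exp = 1.3092
T2 = 399.9400 * 1.3092 = 523.6094 K

523.6094 K


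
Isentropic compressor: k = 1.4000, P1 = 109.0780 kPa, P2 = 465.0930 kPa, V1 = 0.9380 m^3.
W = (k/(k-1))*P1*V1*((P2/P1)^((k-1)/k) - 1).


(k-1)/k = 0.2857
(P2/P1)^exp = 1.5134
W = 3.5000 * 109.0780 * 0.9380 * (1.5134 - 1) = 183.8375 kJ

183.8375 kJ


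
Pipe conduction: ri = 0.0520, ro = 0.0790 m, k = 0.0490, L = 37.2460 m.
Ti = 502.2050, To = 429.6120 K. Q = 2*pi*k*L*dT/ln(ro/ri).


dT = 72.5930 K
ln(ro/ri) = 0.4182
Q = 2*pi*0.0490*37.2460*72.5930 / 0.4182 = 1990.4992 W

1990.4992 W


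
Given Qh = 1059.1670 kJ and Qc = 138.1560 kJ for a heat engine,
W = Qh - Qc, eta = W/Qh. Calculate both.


W = 1059.1670 - 138.1560 = 921.0110 kJ
eta = 921.0110 / 1059.1670 = 0.8696 = 86.9562%

W = 921.0110 kJ, eta = 86.9562%


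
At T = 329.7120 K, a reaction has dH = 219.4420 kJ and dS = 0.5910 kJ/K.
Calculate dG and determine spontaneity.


T*dS = 329.7120 * 0.5910 = 194.8598 kJ
dG = 219.4420 - 194.8598 = 24.5822 kJ (non-spontaneous)

dG = 24.5822 kJ, non-spontaneous


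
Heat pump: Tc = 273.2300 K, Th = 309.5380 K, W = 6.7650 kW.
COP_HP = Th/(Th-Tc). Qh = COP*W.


COP = 309.5380 / 36.3080 = 8.5253
Qh = 8.5253 * 6.7650 = 57.6739 kW

COP = 8.5253, Qh = 57.6739 kW


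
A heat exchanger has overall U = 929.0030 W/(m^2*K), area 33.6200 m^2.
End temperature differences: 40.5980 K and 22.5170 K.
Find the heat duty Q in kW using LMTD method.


LMTD = 30.6744 K
Q = 929.0030 * 33.6200 * 30.6744 = 958057.5719 W = 958.0576 kW

958.0576 kW


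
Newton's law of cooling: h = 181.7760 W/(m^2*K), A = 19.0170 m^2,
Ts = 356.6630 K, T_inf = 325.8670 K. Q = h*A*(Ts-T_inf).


dT = 30.7960 K
Q = 181.7760 * 19.0170 * 30.7960 = 106456.6658 W

106456.6658 W


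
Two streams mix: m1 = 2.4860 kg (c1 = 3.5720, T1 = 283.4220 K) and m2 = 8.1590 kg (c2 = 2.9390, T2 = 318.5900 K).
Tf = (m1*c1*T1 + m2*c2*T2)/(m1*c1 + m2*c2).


num = 10156.3506
den = 32.8593
Tf = 309.0861 K

309.0861 K


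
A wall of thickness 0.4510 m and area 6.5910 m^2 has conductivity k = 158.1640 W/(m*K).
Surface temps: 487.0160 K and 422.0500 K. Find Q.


dT = 64.9660 K
Q = 158.1640 * 6.5910 * 64.9660 / 0.4510 = 150164.9367 W

150164.9367 W


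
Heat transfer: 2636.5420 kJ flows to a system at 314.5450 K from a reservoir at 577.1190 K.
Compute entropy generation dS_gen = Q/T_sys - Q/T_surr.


dS_sys = 2636.5420/314.5450 = 8.3821 kJ/K
dS_surr = -2636.5420/577.1190 = -4.5685 kJ/K
dS_gen = 8.3821 - 4.5685 = 3.8136 kJ/K (irreversible)

dS_gen = 3.8136 kJ/K, irreversible


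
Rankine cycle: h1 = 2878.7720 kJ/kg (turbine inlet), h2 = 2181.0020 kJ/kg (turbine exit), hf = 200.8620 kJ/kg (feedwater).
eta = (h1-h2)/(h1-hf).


W = 697.7700 kJ/kg
Q_in = 2677.9100 kJ/kg
eta = 0.2606 = 26.0565%

eta = 26.0565%


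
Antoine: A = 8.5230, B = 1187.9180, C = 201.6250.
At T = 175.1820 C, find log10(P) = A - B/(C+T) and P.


C+T = 376.8070
B/(C+T) = 3.1526
log10(P) = 8.5230 - 3.1526 = 5.3704
P = 10^5.3704 = 234644.2668 mmHg

234644.2668 mmHg


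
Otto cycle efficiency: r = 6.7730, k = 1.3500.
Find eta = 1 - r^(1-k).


r^(k-1) = 1.9533
eta = 1 - 1/1.9533 = 0.4881 = 48.8051%

48.8051%


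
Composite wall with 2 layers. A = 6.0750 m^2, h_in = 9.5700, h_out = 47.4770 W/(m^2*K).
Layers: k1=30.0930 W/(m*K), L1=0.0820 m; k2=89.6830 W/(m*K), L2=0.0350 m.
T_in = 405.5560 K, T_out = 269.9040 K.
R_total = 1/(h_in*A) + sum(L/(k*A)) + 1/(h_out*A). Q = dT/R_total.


R_conv_in = 1/(9.5700*6.0750) = 0.0172
R_1 = 0.0820/(30.0930*6.0750) = 0.0004
R_2 = 0.0350/(89.6830*6.0750) = 6.4241e-05
R_conv_out = 1/(47.4770*6.0750) = 0.0035
R_total = 0.0212 K/W
Q = 135.6520 / 0.0212 = 6404.5876 W

R_total = 0.0212 K/W, Q = 6404.5876 W


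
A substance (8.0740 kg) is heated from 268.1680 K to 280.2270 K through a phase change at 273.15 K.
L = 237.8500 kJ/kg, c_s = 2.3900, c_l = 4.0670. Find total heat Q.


Q1 (sensible, solid) = 8.0740 * 2.3900 * 4.9820 = 96.1370 kJ
Q2 (latent) = 8.0740 * 237.8500 = 1920.4009 kJ
Q3 (sensible, liquid) = 8.0740 * 4.0670 * 7.0770 = 232.3872 kJ
Q_total = 2248.9250 kJ

2248.9250 kJ


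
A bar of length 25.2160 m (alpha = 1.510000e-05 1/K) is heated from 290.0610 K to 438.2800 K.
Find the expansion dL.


dT = 148.2190 K
dL = 1.510000e-05 * 25.2160 * 148.2190 = 0.056436 m
L_final = 25.272436 m

dL = 0.056436 m


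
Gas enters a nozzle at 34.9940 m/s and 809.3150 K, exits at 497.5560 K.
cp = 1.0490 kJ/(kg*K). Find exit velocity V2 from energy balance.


dT = 311.7590 K
2*cp*1000*dT = 654070.3820
V1^2 = 1224.5800
V2 = sqrt(655294.9620) = 809.5029 m/s

809.5029 m/s


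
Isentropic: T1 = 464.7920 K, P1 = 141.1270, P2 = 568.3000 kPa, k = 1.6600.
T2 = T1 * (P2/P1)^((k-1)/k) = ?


(k-1)/k = 0.3976
(P2/P1)^exp = 1.7399
T2 = 464.7920 * 1.7399 = 808.7009 K

808.7009 K


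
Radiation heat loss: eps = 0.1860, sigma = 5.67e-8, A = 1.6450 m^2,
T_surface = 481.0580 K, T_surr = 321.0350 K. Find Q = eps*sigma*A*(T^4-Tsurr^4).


T^4 = 5.3554e+10
Tsurr^4 = 1.0622e+10
Q = 0.1860 * 5.67e-8 * 1.6450 * 4.2932e+10 = 744.7998 W

744.7998 W


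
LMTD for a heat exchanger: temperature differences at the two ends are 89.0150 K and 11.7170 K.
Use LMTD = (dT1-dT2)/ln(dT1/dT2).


dT1/dT2 = 7.5971
ln(dT1/dT2) = 2.0278
LMTD = 77.2980 / 2.0278 = 38.1198 K

38.1198 K


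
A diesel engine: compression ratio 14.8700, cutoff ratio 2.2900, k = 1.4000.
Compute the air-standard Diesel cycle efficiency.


r^(k-1) = 2.9439
rc^k = 3.1898
eta = 0.5881 = 58.8119%

58.8119%


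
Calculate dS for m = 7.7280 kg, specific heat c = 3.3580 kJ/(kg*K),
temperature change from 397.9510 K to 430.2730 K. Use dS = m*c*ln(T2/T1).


T2/T1 = 1.0812
ln(T2/T1) = 0.0781
dS = 7.7280 * 3.3580 * 0.0781 = 2.0265 kJ/K

2.0265 kJ/K


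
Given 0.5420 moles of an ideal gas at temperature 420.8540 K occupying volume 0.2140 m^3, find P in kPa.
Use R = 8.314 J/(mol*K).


P = nRT/V = 0.5420 * 8.314 * 420.8540 / 0.2140
= 1896.4472 / 0.2140 = 8861.9030 Pa = 8.8619 kPa

8.8619 kPa


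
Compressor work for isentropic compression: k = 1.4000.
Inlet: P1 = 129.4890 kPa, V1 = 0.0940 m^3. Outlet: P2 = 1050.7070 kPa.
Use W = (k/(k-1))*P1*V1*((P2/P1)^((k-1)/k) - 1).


(k-1)/k = 0.2857
(P2/P1)^exp = 1.8188
W = 3.5000 * 129.4890 * 0.0940 * (1.8188 - 1) = 34.8825 kJ

34.8825 kJ


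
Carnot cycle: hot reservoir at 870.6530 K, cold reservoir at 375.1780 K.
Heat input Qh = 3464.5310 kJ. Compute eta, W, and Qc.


eta = 1 - 375.1780/870.6530 = 0.5691
W = 0.5691 * 3464.5310 = 1971.6104 kJ
Qc = 3464.5310 - 1971.6104 = 1492.9206 kJ

eta = 56.9084%, W = 1971.6104 kJ, Qc = 1492.9206 kJ


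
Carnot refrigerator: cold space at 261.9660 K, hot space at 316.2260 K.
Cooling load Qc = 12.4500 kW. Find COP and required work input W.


COP = 261.9660 / 54.2600 = 4.8280
W = 12.4500 / 4.8280 = 2.5787 kW

COP = 4.8280, W = 2.5787 kW


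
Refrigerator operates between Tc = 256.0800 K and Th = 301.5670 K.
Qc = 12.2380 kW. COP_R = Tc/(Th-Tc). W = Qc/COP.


COP = 256.0800 / 45.4870 = 5.6297
W = 12.2380 / 5.6297 = 2.1738 kW

COP = 5.6297, W = 2.1738 kW


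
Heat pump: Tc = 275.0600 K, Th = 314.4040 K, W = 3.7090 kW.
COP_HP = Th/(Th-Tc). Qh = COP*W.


COP = 314.4040 / 39.3440 = 7.9912
Qh = 7.9912 * 3.7090 = 29.6392 kW

COP = 7.9912, Qh = 29.6392 kW


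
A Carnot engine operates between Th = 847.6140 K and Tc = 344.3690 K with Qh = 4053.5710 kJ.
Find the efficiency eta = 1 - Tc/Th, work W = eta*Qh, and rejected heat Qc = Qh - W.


eta = 1 - 344.3690/847.6140 = 0.5937
W = 0.5937 * 4053.5710 = 2406.6843 kJ
Qc = 4053.5710 - 2406.6843 = 1646.8867 kJ

eta = 59.3720%, W = 2406.6843 kJ, Qc = 1646.8867 kJ


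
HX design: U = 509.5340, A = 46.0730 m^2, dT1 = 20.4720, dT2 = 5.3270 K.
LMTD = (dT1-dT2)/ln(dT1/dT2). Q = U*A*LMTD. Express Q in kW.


LMTD = 11.2496 K
Q = 509.5340 * 46.0730 * 11.2496 = 264092.9524 W = 264.0930 kW

264.0930 kW


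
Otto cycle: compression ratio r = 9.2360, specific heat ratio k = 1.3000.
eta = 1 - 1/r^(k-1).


r^(k-1) = 1.9483
eta = 1 - 1/1.9483 = 0.4867 = 48.6719%

48.6719%


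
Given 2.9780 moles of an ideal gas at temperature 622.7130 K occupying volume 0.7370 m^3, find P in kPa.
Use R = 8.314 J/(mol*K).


P = nRT/V = 2.9780 * 8.314 * 622.7130 / 0.7370
= 15417.8085 / 0.7370 = 20919.6858 Pa = 20.9197 kPa

20.9197 kPa


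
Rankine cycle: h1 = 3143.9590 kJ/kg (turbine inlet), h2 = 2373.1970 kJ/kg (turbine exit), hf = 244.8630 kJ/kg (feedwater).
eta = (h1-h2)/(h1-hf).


W = 770.7620 kJ/kg
Q_in = 2899.0960 kJ/kg
eta = 0.2659 = 26.5863%

eta = 26.5863%


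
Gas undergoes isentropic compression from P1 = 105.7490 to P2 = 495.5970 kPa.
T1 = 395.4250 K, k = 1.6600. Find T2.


(k-1)/k = 0.3976
(P2/P1)^exp = 1.8481
T2 = 395.4250 * 1.8481 = 730.7832 K

730.7832 K


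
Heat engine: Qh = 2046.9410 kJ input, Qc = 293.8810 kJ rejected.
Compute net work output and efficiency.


W = 2046.9410 - 293.8810 = 1753.0600 kJ
eta = 1753.0600 / 2046.9410 = 0.8564 = 85.6429%

W = 1753.0600 kJ, eta = 85.6429%


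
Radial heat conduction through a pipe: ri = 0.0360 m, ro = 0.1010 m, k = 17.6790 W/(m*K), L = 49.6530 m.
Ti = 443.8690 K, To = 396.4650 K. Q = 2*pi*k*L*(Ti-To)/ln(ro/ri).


dT = 47.4040 K
ln(ro/ri) = 1.0316
Q = 2*pi*17.6790*49.6530*47.4040 / 1.0316 = 253446.3546 W

253446.3546 W


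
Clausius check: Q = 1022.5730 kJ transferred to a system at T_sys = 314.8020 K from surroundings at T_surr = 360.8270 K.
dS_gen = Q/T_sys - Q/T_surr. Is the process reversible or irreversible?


dS_sys = 1022.5730/314.8020 = 3.2483 kJ/K
dS_surr = -1022.5730/360.8270 = -2.8340 kJ/K
dS_gen = 3.2483 - 2.8340 = 0.4143 kJ/K (irreversible)

dS_gen = 0.4143 kJ/K, irreversible


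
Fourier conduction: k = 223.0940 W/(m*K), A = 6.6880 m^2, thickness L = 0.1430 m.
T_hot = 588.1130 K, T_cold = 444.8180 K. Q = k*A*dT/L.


dT = 143.2950 K
Q = 223.0940 * 6.6880 * 143.2950 / 0.1430 = 1495130.6828 W

1495130.6828 W


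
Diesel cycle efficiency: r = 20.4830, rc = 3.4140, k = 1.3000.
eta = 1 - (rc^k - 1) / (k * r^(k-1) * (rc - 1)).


r^(k-1) = 2.4741
rc^k = 4.9345
eta = 0.4933 = 49.3254%

49.3254%


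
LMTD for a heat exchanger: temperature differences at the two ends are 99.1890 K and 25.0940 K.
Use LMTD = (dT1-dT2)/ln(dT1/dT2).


dT1/dT2 = 3.9527
ln(dT1/dT2) = 1.3744
LMTD = 74.0950 / 1.3744 = 53.9109 K

53.9109 K


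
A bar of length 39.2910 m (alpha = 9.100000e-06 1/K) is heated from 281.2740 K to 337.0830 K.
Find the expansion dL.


dT = 55.8090 K
dL = 9.100000e-06 * 39.2910 * 55.8090 = 0.019954 m
L_final = 39.310954 m

dL = 0.019954 m


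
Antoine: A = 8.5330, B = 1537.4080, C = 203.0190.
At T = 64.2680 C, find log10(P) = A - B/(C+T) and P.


C+T = 267.2870
B/(C+T) = 5.7519
log10(P) = 8.5330 - 5.7519 = 2.7811
P = 10^2.7811 = 604.0882 mmHg

604.0882 mmHg


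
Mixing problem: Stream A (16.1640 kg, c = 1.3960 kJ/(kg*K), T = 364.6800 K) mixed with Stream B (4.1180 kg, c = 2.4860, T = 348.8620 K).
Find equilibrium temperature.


num = 11800.4055
den = 32.8023
Tf = 359.7433 K

359.7433 K


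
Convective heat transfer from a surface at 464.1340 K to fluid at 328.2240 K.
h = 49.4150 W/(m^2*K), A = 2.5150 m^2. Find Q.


dT = 135.9100 K
Q = 49.4150 * 2.5150 * 135.9100 = 16890.7215 W

16890.7215 W


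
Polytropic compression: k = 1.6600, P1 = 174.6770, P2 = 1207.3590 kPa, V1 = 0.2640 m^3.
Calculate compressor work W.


(k-1)/k = 0.3976
(P2/P1)^exp = 2.1568
W = 2.5152 * 174.6770 * 0.2640 * (2.1568 - 1) = 134.1762 kJ

134.1762 kJ


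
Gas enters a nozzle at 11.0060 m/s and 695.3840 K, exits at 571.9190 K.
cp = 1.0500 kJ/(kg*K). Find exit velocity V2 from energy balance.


dT = 123.4650 K
2*cp*1000*dT = 259276.5000
V1^2 = 121.1320
V2 = sqrt(259397.6320) = 509.3109 m/s

509.3109 m/s


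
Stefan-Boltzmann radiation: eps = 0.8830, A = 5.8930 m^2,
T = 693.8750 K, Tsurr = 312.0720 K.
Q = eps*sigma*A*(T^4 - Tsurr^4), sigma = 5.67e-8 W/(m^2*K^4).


T^4 = 2.3181e+11
Tsurr^4 = 9.4846e+09
Q = 0.8830 * 5.67e-8 * 5.8930 * 2.2232e+11 = 65593.6449 W

65593.6449 W


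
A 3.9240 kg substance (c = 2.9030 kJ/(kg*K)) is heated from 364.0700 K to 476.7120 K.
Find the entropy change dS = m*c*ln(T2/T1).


T2/T1 = 1.3094
ln(T2/T1) = 0.2696
dS = 3.9240 * 2.9030 * 0.2696 = 3.0707 kJ/K

3.0707 kJ/K


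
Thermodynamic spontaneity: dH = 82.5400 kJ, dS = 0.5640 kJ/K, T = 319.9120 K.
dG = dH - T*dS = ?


T*dS = 319.9120 * 0.5640 = 180.4304 kJ
dG = 82.5400 - 180.4304 = -97.8904 kJ (spontaneous)

dG = -97.8904 kJ, spontaneous


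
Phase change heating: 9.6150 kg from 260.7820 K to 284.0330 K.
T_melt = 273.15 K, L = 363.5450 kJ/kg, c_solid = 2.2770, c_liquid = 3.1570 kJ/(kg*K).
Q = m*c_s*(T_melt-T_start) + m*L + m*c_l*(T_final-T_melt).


Q1 (sensible, solid) = 9.6150 * 2.2770 * 12.3680 = 270.7770 kJ
Q2 (latent) = 9.6150 * 363.5450 = 3495.4852 kJ
Q3 (sensible, liquid) = 9.6150 * 3.1570 * 10.8830 = 330.3486 kJ
Q_total = 4096.6108 kJ

4096.6108 kJ


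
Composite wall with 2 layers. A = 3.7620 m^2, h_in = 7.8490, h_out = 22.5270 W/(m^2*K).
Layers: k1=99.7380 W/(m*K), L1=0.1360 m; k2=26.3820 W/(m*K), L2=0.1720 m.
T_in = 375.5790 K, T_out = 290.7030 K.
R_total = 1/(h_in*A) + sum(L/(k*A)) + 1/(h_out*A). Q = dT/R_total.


R_conv_in = 1/(7.8490*3.7620) = 0.0339
R_1 = 0.1360/(99.7380*3.7620) = 0.0004
R_2 = 0.1720/(26.3820*3.7620) = 0.0017
R_conv_out = 1/(22.5270*3.7620) = 0.0118
R_total = 0.0478 K/W
Q = 84.8760 / 0.0478 = 1777.0764 W

R_total = 0.0478 K/W, Q = 1777.0764 W


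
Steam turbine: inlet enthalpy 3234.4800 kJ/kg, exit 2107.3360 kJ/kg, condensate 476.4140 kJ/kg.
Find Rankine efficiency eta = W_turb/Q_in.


W = 1127.1440 kJ/kg
Q_in = 2758.0660 kJ/kg
eta = 0.4087 = 40.8672%

eta = 40.8672%


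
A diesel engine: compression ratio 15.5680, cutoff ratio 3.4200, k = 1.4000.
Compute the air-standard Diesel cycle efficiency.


r^(k-1) = 2.9984
rc^k = 5.5929
eta = 0.5479 = 54.7884%

54.7884%


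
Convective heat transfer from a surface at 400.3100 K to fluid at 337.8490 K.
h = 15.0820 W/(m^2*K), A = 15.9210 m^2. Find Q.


dT = 62.4610 K
Q = 15.0820 * 15.9210 * 62.4610 = 14998.1679 W

14998.1679 W


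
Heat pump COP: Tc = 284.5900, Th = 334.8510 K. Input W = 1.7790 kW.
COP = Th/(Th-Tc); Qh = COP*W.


COP = 334.8510 / 50.2610 = 6.6622
Qh = 6.6622 * 1.7790 = 11.8521 kW

COP = 6.6622, Qh = 11.8521 kW


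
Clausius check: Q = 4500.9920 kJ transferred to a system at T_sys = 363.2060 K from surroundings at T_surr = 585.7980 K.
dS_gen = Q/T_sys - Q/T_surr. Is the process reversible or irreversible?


dS_sys = 4500.9920/363.2060 = 12.3924 kJ/K
dS_surr = -4500.9920/585.7980 = -7.6835 kJ/K
dS_gen = 12.3924 - 7.6835 = 4.7089 kJ/K (irreversible)

dS_gen = 4.7089 kJ/K, irreversible


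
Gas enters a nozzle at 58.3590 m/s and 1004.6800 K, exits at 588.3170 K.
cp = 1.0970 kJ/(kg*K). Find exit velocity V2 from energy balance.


dT = 416.3630 K
2*cp*1000*dT = 913500.4220
V1^2 = 3405.7729
V2 = sqrt(916906.1949) = 957.5522 m/s

957.5522 m/s


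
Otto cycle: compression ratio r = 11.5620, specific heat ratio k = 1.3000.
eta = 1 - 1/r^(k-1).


r^(k-1) = 2.0841
eta = 1 - 1/2.0841 = 0.5202 = 52.0167%

52.0167%


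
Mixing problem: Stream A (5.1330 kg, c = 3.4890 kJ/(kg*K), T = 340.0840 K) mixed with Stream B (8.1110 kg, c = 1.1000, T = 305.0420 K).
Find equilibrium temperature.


num = 8812.1922
den = 26.8311
Tf = 328.4316 K

328.4316 K


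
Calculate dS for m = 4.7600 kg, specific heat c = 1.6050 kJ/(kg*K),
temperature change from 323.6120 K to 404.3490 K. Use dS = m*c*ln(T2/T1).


T2/T1 = 1.2495
ln(T2/T1) = 0.2227
dS = 4.7600 * 1.6050 * 0.2227 = 1.7016 kJ/K

1.7016 kJ/K


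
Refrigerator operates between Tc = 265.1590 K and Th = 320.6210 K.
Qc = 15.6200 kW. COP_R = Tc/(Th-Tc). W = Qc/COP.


COP = 265.1590 / 55.4620 = 4.7809
W = 15.6200 / 4.7809 = 3.2672 kW

COP = 4.7809, W = 3.2672 kW


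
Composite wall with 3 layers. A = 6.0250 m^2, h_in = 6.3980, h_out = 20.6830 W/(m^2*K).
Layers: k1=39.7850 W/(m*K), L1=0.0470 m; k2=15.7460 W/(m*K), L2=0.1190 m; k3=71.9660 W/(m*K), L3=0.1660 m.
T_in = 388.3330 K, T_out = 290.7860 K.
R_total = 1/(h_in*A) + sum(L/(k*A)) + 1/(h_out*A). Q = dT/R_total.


R_conv_in = 1/(6.3980*6.0250) = 0.0259
R_1 = 0.0470/(39.7850*6.0250) = 0.0002
R_2 = 0.1190/(15.7460*6.0250) = 0.0013
R_3 = 0.1660/(71.9660*6.0250) = 0.0004
R_conv_out = 1/(20.6830*6.0250) = 0.0080
R_total = 0.0358 K/W
Q = 97.5470 / 0.0358 = 2724.7993 W

R_total = 0.0358 K/W, Q = 2724.7993 W


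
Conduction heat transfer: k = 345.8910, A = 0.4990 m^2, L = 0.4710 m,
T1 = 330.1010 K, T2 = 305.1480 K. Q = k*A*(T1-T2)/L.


dT = 24.9530 K
Q = 345.8910 * 0.4990 * 24.9530 / 0.4710 = 9144.1147 W

9144.1147 W


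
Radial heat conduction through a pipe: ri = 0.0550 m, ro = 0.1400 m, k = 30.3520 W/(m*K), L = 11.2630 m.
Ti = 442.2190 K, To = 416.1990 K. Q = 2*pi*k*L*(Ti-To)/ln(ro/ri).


dT = 26.0200 K
ln(ro/ri) = 0.9343
Q = 2*pi*30.3520*11.2630*26.0200 / 0.9343 = 59818.8302 W

59818.8302 W


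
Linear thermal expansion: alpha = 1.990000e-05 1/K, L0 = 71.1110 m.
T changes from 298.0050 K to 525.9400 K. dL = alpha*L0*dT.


dT = 227.9350 K
dL = 1.990000e-05 * 71.1110 * 227.9350 = 0.322553 m
L_final = 71.433553 m

dL = 0.322553 m


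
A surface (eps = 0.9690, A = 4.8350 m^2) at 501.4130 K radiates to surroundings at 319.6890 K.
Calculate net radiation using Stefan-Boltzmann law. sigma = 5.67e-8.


T^4 = 6.3210e+10
Tsurr^4 = 1.0445e+10
Q = 0.9690 * 5.67e-8 * 4.8350 * 5.2764e+10 = 14016.6647 W

14016.6647 W


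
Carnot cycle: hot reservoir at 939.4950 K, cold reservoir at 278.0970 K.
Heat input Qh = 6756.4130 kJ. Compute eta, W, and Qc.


eta = 1 - 278.0970/939.4950 = 0.7040
W = 0.7040 * 6756.4130 = 4756.4682 kJ
Qc = 6756.4130 - 4756.4682 = 1999.9448 kJ

eta = 70.3993%, W = 4756.4682 kJ, Qc = 1999.9448 kJ


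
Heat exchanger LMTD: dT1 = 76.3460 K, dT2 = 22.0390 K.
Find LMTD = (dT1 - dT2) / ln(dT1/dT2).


dT1/dT2 = 3.4641
ln(dT1/dT2) = 1.2425
LMTD = 54.3070 / 1.2425 = 43.7092 K

43.7092 K


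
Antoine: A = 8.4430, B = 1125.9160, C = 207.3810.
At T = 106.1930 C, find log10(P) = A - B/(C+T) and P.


C+T = 313.5740
B/(C+T) = 3.5906
log10(P) = 8.4430 - 3.5906 = 4.8524
P = 10^4.8524 = 71188.3527 mmHg

71188.3527 mmHg


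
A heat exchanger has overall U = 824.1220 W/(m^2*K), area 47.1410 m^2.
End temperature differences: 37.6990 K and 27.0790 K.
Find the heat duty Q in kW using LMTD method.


LMTD = 32.0967 K
Q = 824.1220 * 47.1410 * 32.0967 = 1246955.0451 W = 1246.9550 kW

1246.9550 kW


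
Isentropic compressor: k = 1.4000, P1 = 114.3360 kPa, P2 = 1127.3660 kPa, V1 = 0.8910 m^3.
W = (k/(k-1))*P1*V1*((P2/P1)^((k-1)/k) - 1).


(k-1)/k = 0.2857
(P2/P1)^exp = 1.9229
W = 3.5000 * 114.3360 * 0.8910 * (1.9229 - 1) = 329.0814 kJ

329.0814 kJ


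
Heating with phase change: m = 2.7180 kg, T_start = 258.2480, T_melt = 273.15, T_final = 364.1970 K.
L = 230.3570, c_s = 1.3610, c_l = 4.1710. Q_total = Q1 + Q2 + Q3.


Q1 (sensible, solid) = 2.7180 * 1.3610 * 14.9020 = 55.1254 kJ
Q2 (latent) = 2.7180 * 230.3570 = 626.1103 kJ
Q3 (sensible, liquid) = 2.7180 * 4.1710 * 91.0470 = 1032.1796 kJ
Q_total = 1713.4154 kJ

1713.4154 kJ


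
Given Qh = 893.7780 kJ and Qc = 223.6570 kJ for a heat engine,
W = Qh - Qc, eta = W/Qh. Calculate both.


W = 893.7780 - 223.6570 = 670.1210 kJ
eta = 670.1210 / 893.7780 = 0.7498 = 74.9762%

W = 670.1210 kJ, eta = 74.9762%


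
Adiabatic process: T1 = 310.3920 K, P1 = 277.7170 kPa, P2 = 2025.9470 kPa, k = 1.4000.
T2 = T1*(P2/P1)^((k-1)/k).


(k-1)/k = 0.2857
(P2/P1)^exp = 1.7643
T2 = 310.3920 * 1.7643 = 547.6326 K

547.6326 K


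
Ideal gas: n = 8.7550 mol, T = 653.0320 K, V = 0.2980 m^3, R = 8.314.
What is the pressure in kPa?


P = nRT/V = 8.7550 * 8.314 * 653.0320 / 0.2980
= 47533.5920 / 0.2980 = 159508.6979 Pa = 159.5087 kPa

159.5087 kPa


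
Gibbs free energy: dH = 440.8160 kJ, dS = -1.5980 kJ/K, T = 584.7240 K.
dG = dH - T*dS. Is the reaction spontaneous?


T*dS = 584.7240 * -1.5980 = -934.3890 kJ
dG = 440.8160 + 934.3890 = 1375.2050 kJ (non-spontaneous)

dG = 1375.2050 kJ, non-spontaneous


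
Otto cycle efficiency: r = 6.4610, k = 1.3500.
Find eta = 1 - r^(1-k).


r^(k-1) = 1.9213
eta = 1 - 1/1.9213 = 0.4795 = 47.9531%

47.9531%


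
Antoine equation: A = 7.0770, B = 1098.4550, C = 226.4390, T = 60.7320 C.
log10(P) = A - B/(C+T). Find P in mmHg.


C+T = 287.1710
B/(C+T) = 3.8251
log10(P) = 7.0770 - 3.8251 = 3.2519
P = 10^3.2519 = 1786.1163 mmHg

1786.1163 mmHg


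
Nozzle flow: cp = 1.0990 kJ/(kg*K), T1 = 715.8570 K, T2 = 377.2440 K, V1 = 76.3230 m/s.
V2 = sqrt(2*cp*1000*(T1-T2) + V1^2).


dT = 338.6130 K
2*cp*1000*dT = 744271.3740
V1^2 = 5825.2003
V2 = sqrt(750096.5743) = 866.0812 m/s

866.0812 m/s


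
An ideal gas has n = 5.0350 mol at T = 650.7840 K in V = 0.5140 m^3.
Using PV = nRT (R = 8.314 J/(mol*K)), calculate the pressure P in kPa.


P = nRT/V = 5.0350 * 8.314 * 650.7840 / 0.5140
= 27242.4625 / 0.5140 = 53000.8998 Pa = 53.0009 kPa

53.0009 kPa


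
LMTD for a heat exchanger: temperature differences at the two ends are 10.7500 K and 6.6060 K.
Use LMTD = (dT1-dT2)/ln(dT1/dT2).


dT1/dT2 = 1.6273
ln(dT1/dT2) = 0.4869
LMTD = 4.1440 / 0.4869 = 8.5105 K

8.5105 K


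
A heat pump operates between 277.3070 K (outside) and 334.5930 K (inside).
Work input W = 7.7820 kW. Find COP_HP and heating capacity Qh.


COP = 334.5930 / 57.2860 = 5.8407
Qh = 5.8407 * 7.7820 = 45.4527 kW

COP = 5.8407, Qh = 45.4527 kW


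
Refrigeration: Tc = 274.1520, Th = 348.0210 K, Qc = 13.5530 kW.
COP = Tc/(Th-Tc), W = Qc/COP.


COP = 274.1520 / 73.8690 = 3.7113
W = 13.5530 / 3.7113 = 3.6518 kW

COP = 3.7113, W = 3.6518 kW


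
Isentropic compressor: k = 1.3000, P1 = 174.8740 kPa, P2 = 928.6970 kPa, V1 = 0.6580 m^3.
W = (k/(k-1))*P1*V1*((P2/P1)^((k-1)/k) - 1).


(k-1)/k = 0.2308
(P2/P1)^exp = 1.4701
W = 4.3333 * 174.8740 * 0.6580 * (1.4701 - 1) = 234.3950 kJ

234.3950 kJ


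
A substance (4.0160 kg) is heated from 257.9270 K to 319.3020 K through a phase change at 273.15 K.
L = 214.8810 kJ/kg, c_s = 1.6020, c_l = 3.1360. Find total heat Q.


Q1 (sensible, solid) = 4.0160 * 1.6020 * 15.2230 = 97.9392 kJ
Q2 (latent) = 4.0160 * 214.8810 = 862.9621 kJ
Q3 (sensible, liquid) = 4.0160 * 3.1360 * 46.1520 = 581.2464 kJ
Q_total = 1542.1477 kJ

1542.1477 kJ


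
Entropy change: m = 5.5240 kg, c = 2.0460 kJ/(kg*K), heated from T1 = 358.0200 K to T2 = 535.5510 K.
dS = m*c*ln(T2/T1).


T2/T1 = 1.4959
ln(T2/T1) = 0.4027
dS = 5.5240 * 2.0460 * 0.4027 = 4.5514 kJ/K

4.5514 kJ/K


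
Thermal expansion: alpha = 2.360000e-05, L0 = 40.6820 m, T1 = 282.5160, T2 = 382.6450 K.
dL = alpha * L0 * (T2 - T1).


dT = 100.1290 K
dL = 2.360000e-05 * 40.6820 * 100.1290 = 0.096133 m
L_final = 40.778133 m

dL = 0.096133 m


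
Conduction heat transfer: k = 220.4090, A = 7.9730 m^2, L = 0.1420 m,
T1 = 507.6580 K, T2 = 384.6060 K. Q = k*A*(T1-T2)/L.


dT = 123.0520 K
Q = 220.4090 * 7.9730 * 123.0520 / 0.1420 = 1522829.9887 W

1522829.9887 W


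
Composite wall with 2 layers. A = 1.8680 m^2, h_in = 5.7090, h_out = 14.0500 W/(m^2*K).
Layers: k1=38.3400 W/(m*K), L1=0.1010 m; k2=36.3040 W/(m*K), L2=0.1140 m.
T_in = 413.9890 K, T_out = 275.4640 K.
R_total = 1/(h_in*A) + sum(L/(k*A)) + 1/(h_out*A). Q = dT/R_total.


R_conv_in = 1/(5.7090*1.8680) = 0.0938
R_1 = 0.1010/(38.3400*1.8680) = 0.0014
R_2 = 0.1140/(36.3040*1.8680) = 0.0017
R_conv_out = 1/(14.0500*1.8680) = 0.0381
R_total = 0.1350 K/W
Q = 138.5250 / 0.1350 = 1026.3924 W

R_total = 0.1350 K/W, Q = 1026.3924 W


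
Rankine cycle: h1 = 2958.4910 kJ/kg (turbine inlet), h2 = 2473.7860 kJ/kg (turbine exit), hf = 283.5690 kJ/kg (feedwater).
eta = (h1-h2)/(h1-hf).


W = 484.7050 kJ/kg
Q_in = 2674.9220 kJ/kg
eta = 0.1812 = 18.1203%

eta = 18.1203%


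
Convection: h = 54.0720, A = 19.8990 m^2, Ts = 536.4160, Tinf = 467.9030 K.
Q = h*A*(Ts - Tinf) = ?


dT = 68.5130 K
Q = 54.0720 * 19.8990 * 68.5130 = 73718.5306 W

73718.5306 W


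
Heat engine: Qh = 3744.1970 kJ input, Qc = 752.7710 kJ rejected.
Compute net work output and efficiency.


W = 3744.1970 - 752.7710 = 2991.4260 kJ
eta = 2991.4260 / 3744.1970 = 0.7989 = 79.8950%

W = 2991.4260 kJ, eta = 79.8950%


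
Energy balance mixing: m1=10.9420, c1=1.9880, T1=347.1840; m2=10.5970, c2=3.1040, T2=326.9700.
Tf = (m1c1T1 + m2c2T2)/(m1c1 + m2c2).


num = 18307.2410
den = 54.6458
Tf = 335.0165 K

335.0165 K


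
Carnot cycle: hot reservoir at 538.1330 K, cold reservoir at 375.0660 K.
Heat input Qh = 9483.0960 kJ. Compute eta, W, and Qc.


eta = 1 - 375.0660/538.1330 = 0.3030
W = 0.3030 * 9483.0960 = 2873.6019 kJ
Qc = 9483.0960 - 2873.6019 = 6609.4941 kJ

eta = 30.3024%, W = 2873.6019 kJ, Qc = 6609.4941 kJ


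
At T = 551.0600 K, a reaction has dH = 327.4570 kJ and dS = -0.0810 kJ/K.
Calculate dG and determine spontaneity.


T*dS = 551.0600 * -0.0810 = -44.6359 kJ
dG = 327.4570 + 44.6359 = 372.0929 kJ (non-spontaneous)

dG = 372.0929 kJ, non-spontaneous


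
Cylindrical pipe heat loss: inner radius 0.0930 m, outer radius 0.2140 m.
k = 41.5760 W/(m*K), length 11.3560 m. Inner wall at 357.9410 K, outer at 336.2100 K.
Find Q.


dT = 21.7310 K
ln(ro/ri) = 0.8334
Q = 2*pi*41.5760*11.3560*21.7310 / 0.8334 = 77354.6466 W

77354.6466 W


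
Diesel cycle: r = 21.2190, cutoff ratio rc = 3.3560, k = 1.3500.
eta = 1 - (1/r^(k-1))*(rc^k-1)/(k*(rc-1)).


r^(k-1) = 2.9131
rc^k = 5.1270
eta = 0.5546 = 55.4583%

55.4583%


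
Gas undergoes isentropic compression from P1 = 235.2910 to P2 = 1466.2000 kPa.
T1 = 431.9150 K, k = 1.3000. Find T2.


(k-1)/k = 0.2308
(P2/P1)^exp = 1.5253
T2 = 431.9150 * 1.5253 = 658.8169 K

658.8169 K


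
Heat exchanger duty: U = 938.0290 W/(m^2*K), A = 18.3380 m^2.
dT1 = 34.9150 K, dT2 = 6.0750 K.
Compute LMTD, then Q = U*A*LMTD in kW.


LMTD = 16.4919 K
Q = 938.0290 * 18.3380 * 16.4919 = 283687.1079 W = 283.6871 kW

283.6871 kW


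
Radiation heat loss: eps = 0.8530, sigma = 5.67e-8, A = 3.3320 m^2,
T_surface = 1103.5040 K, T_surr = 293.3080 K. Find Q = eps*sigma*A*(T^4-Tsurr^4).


T^4 = 1.4828e+12
Tsurr^4 = 7.4011e+09
Q = 0.8530 * 5.67e-8 * 3.3320 * 1.4754e+12 = 237771.4337 W

237771.4337 W


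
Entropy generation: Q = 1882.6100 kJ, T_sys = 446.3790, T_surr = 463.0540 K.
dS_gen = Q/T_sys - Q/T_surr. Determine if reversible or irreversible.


dS_sys = 1882.6100/446.3790 = 4.2175 kJ/K
dS_surr = -1882.6100/463.0540 = -4.0656 kJ/K
dS_gen = 4.2175 - 4.0656 = 0.1519 kJ/K (irreversible)

dS_gen = 0.1519 kJ/K, irreversible


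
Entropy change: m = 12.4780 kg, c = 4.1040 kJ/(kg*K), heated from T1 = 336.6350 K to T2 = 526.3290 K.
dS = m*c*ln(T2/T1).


T2/T1 = 1.5635
ln(T2/T1) = 0.4469
dS = 12.4780 * 4.1040 * 0.4469 = 22.8870 kJ/K

22.8870 kJ/K


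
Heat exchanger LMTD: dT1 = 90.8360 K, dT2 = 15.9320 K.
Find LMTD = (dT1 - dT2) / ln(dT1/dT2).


dT1/dT2 = 5.7015
ln(dT1/dT2) = 1.7407
LMTD = 74.9040 / 1.7407 = 43.0303 K

43.0303 K


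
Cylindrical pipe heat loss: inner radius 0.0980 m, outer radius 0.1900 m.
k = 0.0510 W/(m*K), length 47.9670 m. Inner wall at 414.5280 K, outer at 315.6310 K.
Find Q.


dT = 98.8970 K
ln(ro/ri) = 0.6621
Q = 2*pi*0.0510*47.9670*98.8970 / 0.6621 = 2296.0461 W

2296.0461 W


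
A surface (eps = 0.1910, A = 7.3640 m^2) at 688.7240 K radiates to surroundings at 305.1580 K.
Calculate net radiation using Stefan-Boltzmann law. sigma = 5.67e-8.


T^4 = 2.2500e+11
Tsurr^4 = 8.6716e+09
Q = 0.1910 * 5.67e-8 * 7.3640 * 2.1633e+11 = 17252.1028 W

17252.1028 W


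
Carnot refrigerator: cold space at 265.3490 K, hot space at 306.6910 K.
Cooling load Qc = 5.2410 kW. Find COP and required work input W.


COP = 265.3490 / 41.3420 = 6.4184
W = 5.2410 / 6.4184 = 0.8166 kW

COP = 6.4184, W = 0.8166 kW


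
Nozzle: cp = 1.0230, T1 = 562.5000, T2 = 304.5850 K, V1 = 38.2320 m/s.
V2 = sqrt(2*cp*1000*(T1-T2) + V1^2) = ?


dT = 257.9150 K
2*cp*1000*dT = 527694.0900
V1^2 = 1461.6858
V2 = sqrt(529155.7758) = 727.4309 m/s

727.4309 m/s


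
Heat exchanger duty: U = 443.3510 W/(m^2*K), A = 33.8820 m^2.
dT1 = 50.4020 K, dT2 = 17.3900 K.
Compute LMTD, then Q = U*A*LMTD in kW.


LMTD = 31.0224 K
Q = 443.3510 * 33.8820 * 31.0224 = 466006.1236 W = 466.0061 kW

466.0061 kW


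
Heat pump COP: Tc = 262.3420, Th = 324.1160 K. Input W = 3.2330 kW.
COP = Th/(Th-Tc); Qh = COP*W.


COP = 324.1160 / 61.7740 = 5.2468
Qh = 5.2468 * 3.2330 = 16.9629 kW

COP = 5.2468, Qh = 16.9629 kW


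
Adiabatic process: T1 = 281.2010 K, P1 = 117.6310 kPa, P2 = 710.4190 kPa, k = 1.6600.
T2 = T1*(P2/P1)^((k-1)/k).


(k-1)/k = 0.3976
(P2/P1)^exp = 2.0442
T2 = 281.2010 * 2.0442 = 574.8203 K

574.8203 K


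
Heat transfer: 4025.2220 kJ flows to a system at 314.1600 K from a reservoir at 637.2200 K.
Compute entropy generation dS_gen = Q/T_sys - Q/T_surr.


dS_sys = 4025.2220/314.1600 = 12.8126 kJ/K
dS_surr = -4025.2220/637.2200 = -6.3168 kJ/K
dS_gen = 12.8126 - 6.3168 = 6.4958 kJ/K (irreversible)

dS_gen = 6.4958 kJ/K, irreversible


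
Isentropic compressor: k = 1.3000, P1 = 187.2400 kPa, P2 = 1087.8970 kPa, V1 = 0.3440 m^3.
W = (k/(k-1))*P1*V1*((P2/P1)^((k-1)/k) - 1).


(k-1)/k = 0.2308
(P2/P1)^exp = 1.5009
W = 4.3333 * 187.2400 * 0.3440 * (1.5009 - 1) = 139.8070 kJ

139.8070 kJ


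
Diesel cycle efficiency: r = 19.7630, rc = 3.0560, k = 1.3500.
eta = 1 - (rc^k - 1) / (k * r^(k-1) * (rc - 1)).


r^(k-1) = 2.8415
rc^k = 4.5181
eta = 0.5539 = 55.3929%

55.3929%


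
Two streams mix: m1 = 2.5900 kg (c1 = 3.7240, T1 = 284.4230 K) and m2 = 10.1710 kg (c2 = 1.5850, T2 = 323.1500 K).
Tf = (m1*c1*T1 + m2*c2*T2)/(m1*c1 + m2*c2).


num = 7952.8178
den = 25.7662
Tf = 308.6532 K

308.6532 K


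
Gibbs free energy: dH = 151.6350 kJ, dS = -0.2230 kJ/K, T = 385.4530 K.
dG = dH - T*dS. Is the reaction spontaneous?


T*dS = 385.4530 * -0.2230 = -85.9560 kJ
dG = 151.6350 + 85.9560 = 237.5910 kJ (non-spontaneous)

dG = 237.5910 kJ, non-spontaneous


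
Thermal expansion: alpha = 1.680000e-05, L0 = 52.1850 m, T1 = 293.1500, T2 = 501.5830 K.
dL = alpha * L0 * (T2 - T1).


dT = 208.4330 K
dL = 1.680000e-05 * 52.1850 * 208.4330 = 0.182735 m
L_final = 52.367735 m

dL = 0.182735 m


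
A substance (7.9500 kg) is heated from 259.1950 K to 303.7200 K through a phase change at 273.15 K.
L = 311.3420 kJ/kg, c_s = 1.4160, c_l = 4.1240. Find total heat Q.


Q1 (sensible, solid) = 7.9500 * 1.4160 * 13.9550 = 157.0942 kJ
Q2 (latent) = 7.9500 * 311.3420 = 2475.1689 kJ
Q3 (sensible, liquid) = 7.9500 * 4.1240 * 30.5700 = 1002.2619 kJ
Q_total = 3634.5250 kJ

3634.5250 kJ


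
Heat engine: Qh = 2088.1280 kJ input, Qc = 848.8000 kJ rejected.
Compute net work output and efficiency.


W = 2088.1280 - 848.8000 = 1239.3280 kJ
eta = 1239.3280 / 2088.1280 = 0.5935 = 59.3512%

W = 1239.3280 kJ, eta = 59.3512%


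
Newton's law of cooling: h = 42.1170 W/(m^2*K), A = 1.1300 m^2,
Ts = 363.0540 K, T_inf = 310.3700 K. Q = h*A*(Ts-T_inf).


dT = 52.6840 K
Q = 42.1170 * 1.1300 * 52.6840 = 2507.3480 W

2507.3480 W


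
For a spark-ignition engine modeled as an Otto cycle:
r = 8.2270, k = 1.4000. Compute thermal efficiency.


r^(k-1) = 2.3233
eta = 1 - 1/2.3233 = 0.5696 = 56.9569%

56.9569%


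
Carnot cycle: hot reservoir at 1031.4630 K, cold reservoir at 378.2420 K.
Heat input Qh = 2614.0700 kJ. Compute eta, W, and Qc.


eta = 1 - 378.2420/1031.4630 = 0.6333
W = 0.6333 * 2614.0700 = 1655.4791 kJ
Qc = 2614.0700 - 1655.4791 = 958.5909 kJ

eta = 63.3296%, W = 1655.4791 kJ, Qc = 958.5909 kJ


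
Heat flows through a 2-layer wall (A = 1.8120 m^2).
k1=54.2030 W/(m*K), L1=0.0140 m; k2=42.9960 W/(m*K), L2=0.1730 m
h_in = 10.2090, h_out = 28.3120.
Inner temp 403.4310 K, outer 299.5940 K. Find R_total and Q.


R_conv_in = 1/(10.2090*1.8120) = 0.0541
R_1 = 0.0140/(54.2030*1.8120) = 0.0001
R_2 = 0.1730/(42.9960*1.8120) = 0.0022
R_conv_out = 1/(28.3120*1.8120) = 0.0195
R_total = 0.0759 K/W
Q = 103.8370 / 0.0759 = 1367.8316 W

R_total = 0.0759 K/W, Q = 1367.8316 W


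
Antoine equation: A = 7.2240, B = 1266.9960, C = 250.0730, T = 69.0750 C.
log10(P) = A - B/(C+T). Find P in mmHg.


C+T = 319.1480
B/(C+T) = 3.9699
log10(P) = 7.2240 - 3.9699 = 3.2541
P = 10^3.2541 = 1795.0128 mmHg

1795.0128 mmHg


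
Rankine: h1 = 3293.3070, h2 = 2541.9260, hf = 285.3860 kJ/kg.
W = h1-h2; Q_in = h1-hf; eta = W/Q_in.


W = 751.3810 kJ/kg
Q_in = 3007.9210 kJ/kg
eta = 0.2498 = 24.9801%

eta = 24.9801%


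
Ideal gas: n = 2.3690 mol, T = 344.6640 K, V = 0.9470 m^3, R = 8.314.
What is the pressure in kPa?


P = nRT/V = 2.3690 * 8.314 * 344.6640 / 0.9470
= 6788.4560 / 0.9470 = 7168.3801 Pa = 7.1684 kPa

7.1684 kPa


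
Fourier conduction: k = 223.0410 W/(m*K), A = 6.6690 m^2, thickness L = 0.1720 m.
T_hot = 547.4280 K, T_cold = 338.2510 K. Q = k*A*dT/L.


dT = 209.1770 K
Q = 223.0410 * 6.6690 * 209.1770 / 0.1720 = 1808968.0823 W

1808968.0823 W


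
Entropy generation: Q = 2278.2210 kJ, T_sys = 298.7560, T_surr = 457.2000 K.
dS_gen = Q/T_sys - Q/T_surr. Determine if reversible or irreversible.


dS_sys = 2278.2210/298.7560 = 7.6257 kJ/K
dS_surr = -2278.2210/457.2000 = -4.9830 kJ/K
dS_gen = 7.6257 - 4.9830 = 2.6427 kJ/K (irreversible)

dS_gen = 2.6427 kJ/K, irreversible
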